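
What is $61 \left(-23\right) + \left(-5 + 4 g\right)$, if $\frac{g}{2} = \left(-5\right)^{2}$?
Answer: $-1208$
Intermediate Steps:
$g = 50$ ($g = 2 \left(-5\right)^{2} = 2 \cdot 25 = 50$)
$61 \left(-23\right) + \left(-5 + 4 g\right) = 61 \left(-23\right) + \left(-5 + 4 \cdot 50\right) = -1403 + \left(-5 + 200\right) = -1403 + 195 = -1208$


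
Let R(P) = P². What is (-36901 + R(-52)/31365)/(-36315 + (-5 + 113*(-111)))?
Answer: 1157397161/1532587995 ≈ 0.75519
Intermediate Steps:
(-36901 + R(-52)/31365)/(-36315 + (-5 + 113*(-111))) = (-36901 + (-52)²/31365)/(-36315 + (-5 + 113*(-111))) = (-36901 + 2704*(1/31365))/(-36315 + (-5 - 12543)) = (-36901 + 2704/31365)/(-36315 - 12548) = -1157397161/31365/(-48863) = -1157397161/31365*(-1/48863) = 1157397161/1532587995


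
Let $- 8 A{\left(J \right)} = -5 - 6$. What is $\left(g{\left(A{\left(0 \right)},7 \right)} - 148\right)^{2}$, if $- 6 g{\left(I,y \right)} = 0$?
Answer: $21904$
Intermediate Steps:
$A{\left(J \right)} = \frac{11}{8}$ ($A{\left(J \right)} = - \frac{-5 - 6}{8} = \left(- \frac{1}{8}\right) \left(-11\right) = \frac{11}{8}$)
$g{\left(I,y \right)} = 0$ ($g{\left(I,y \right)} = \left(- \frac{1}{6}\right) 0 = 0$)
$\left(g{\left(A{\left(0 \right)},7 \right)} - 148\right)^{2} = \left(0 - 148\right)^{2} = \left(-148\right)^{2} = 21904$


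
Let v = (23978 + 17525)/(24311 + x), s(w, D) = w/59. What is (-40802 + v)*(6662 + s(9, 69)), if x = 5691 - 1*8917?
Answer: -338143224131689/1244015 ≈ -2.7182e+8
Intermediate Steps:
x = -3226 (x = 5691 - 8917 = -3226)
s(w, D) = w/59 (s(w, D) = w*(1/59) = w/59)
v = 41503/21085 (v = (23978 + 17525)/(24311 - 3226) = 41503/21085 ≈ 1.9684)
(-40802 + v)*(6662 + s(9, 69)) = (-40802 + 41503/21085)*(6662 + (1/59)*9) = -860268667*(6662 + 9/59)/21085 = -860268667/21085*393067/59 = -338143224131689/1244015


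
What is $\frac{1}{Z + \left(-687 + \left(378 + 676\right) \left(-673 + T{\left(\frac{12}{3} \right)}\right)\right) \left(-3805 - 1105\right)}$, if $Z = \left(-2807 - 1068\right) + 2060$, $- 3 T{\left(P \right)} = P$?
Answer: $\frac{3}{10479422285} \approx 2.8628 \cdot 10^{-10}$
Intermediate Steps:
$T{\left(P \right)} = - \frac{P}{3}$
$Z = -1815$ ($Z = -3875 + 2060 = -1815$)
$\frac{1}{Z + \left(-687 + \left(378 + 676\right) \left(-673 + T{\left(\frac{12}{3} \right)}\right)\right) \left(-3805 - 1105\right)} = \frac{1}{-1815 + \left(-687 + \left(378 + 676\right) \left(-673 - \frac{12 \cdot \frac{1}{3}}{3}\right)\right) \left(-3805 - 1105\right)} = \frac{1}{-1815 + \left(-687 + 1054 \left(-673 - \frac{12 \cdot \frac{1}{3}}{3}\right)\right) \left(-4910\right)} = \frac{1}{-1815 + \left(-687 + 1054 \left(-673 - \frac{4}{3}\right)\right) \left(-4910\right)} = \frac{1}{-1815 + \left(-687 + 1054 \left(- \frac{2023}{3}\right)\right) \left(-4910\right)} = \frac{1}{-1815 + \left(-687 - \frac{2132242}{3}\right) \left(-4910\right)} = \frac{1}{-1815 - - \frac{10479427730}{3}} = \frac{1}{-1815 + \frac{10479427730}{3}} = \frac{1}{\frac{10479422285}{3}} = \frac{3}{10479422285}$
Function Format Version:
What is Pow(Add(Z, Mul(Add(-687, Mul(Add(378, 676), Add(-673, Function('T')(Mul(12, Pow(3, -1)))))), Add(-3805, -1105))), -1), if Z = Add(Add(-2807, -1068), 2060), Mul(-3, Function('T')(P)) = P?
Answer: Rational(3, 10479422285) ≈ 2.8628e-10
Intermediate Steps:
Function('T')(P) = Mul(Rational(-1, 3), P)
Z = -1815 (Z = Add(-3875, 2060) = -1815)
Pow(Add(Z, Mul(Add(-687, Mul(Add(378, 676), Add(-673, Function('T')(Mul(12, Pow(3, -1)))))), Add(-3805, -1105))), -1) = Pow(Add(-1815, Mul(Add(-687, Mul(Add(378, 676), Add(-673, Mul(Rational(-1, 3), Mul(12, Pow(3, -1)))))), Add(-3805, -1105))), -1) = Pow(Add(-1815, Mul(Add(-687, Mul(1054, Add(-673, Mul(Rational(-1, 3), Mul(12, Rational(1, 3)))))), -4910)), -1) = Pow(Add(-1815, Mul(Add(-687, Mul(1054, Add(-673, Mul(Rational(-1, 3), 4)))), -4910)), -1) = Pow(Add(-1815, Mul(Add(-687, Mul(1054, Add(-673, Rational(-4, 3)))), -4910)), -1) = Pow(Add(-1815, Mul(Add(-687, Mul(1054, Rational(-2023, 3))), -4910)), -1) = Pow(Add(-1815, Mul(Add(-687, Rational(-2132242, 3)), -4910)), -1) = Pow(Add(-1815, Mul(Rational(-2134303, 3), -4910)), -1) = Pow(Add(-1815, Rational(10479427730, 3)), -1) = Pow(Rational(10479422285, 3), -1) = Rational(3, 10479422285)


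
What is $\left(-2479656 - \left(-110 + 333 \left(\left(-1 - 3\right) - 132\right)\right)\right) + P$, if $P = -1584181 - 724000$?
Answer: $-4742439$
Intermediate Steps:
$P = -2308181$ ($P = -1584181 - 724000 = -2308181$)
$\left(-2479656 - \left(-110 + 333 \left(\left(-1 - 3\right) - 132\right)\right)\right) + P = \left(-2479656 - \left(-110 + 333 \left(\left(-1 - 3\right) - 132\right)\right)\right) - 2308181 = \left(-2479656 - \left(-110 + 333 \left(-4 - 132\right)\right)\right) - 2308181 = \left(-2479656 + \left(\left(-333\right) \left(-136\right) + 110\right)\right) - 2308181 = \left(-2479656 + \left(45288 + 110\right)\right) - 2308181 = \left(-2479656 + 45398\right) - 2308181 = -2434258 - 2308181 = -4742439$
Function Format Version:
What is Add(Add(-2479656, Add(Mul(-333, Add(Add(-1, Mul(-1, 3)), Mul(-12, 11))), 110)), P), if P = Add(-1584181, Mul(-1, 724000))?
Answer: -4742439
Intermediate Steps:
P = -2308181 (P = Add(-1584181, -724000) = -2308181)
Add(Add(-2479656, Add(Mul(-333, Add(Add(-1, Mul(-1, 3)), Mul(-12, 11))), 110)), P) = Add(Add(-2479656, Add(Mul(-333, Add(Add(-1, Mul(-1, 3)), Mul(-12, 11))), 110)), -2308181) = Add(Add(-2479656, Add(Mul(-333, Add(Add(-1, -3), -132)), 110)), -2308181) = Add(Add(-2479656, Add(Mul(-333, Add(-4, -132)), 110)), -2308181) = Add(Add(-2479656, Add(Mul(-333, -136), 110)), -2308181) = Add(Add(-2479656, Add(45288, 110)), -2308181) = Add(Add(-2479656, 45398), -2308181) = Add(-2434258, -2308181) = -4742439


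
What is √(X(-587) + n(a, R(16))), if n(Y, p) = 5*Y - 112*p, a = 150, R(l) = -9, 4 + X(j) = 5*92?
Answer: 3*√246 ≈ 47.053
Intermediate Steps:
X(j) = 456 (X(j) = -4 + 5*92 = -4 + 460 = 456)
n(Y, p) = -112*p + 5*Y
√(X(-587) + n(a, R(16))) = √(456 + (-112*(-9) + 5*150)) = √(456 + (1008 + 750)) = √(456 + 1758) = √2214 = 3*√246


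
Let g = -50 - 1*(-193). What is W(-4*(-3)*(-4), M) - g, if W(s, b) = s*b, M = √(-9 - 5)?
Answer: -143 - 48*I*√14 ≈ -143.0 - 179.6*I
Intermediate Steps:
M = I*√14 (M = √(-14) = I*√14 ≈ 3.7417*I)
g = 143 (g = -50 + 193 = 143)
W(s, b) = b*s
W(-4*(-3)*(-4), M) - g = (I*√14)*(-4*(-3)*(-4)) - 1*143 = (I*√14)*(12*(-4)) - 143 = (I*√14)*(-48) - 143 = -48*I*√14 - 143 = -143 - 48*I*√14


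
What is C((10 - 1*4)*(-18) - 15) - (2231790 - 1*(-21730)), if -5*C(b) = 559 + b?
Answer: -11268036/5 ≈ -2.2536e+6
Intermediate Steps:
C(b) = -559/5 - b/5 (C(b) = -(559 + b)/5 = -559/5 - b/5)
C((10 - 1*4)*(-18) - 15) - (2231790 - 1*(-21730)) = (-559/5 - ((10 - 1*4)*(-18) - 15)/5) - (2231790 - 1*(-21730)) = (-559/5 - ((10 - 4)*(-18) - 15)/5) - (2231790 + 21730) = (-559/5 - (6*(-18) - 15)/5) - 1*2253520 = (-559/5 - (-108 - 15)/5) - 2253520 = (-559/5 - 1/5*(-123)) - 2253520 = (-559/5 + 123/5) - 2253520 = -436/5 - 2253520 = -11268036/5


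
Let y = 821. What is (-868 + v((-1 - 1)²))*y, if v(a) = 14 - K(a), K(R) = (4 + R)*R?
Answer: -727406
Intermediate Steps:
K(R) = R*(4 + R)
v(a) = 14 - a*(4 + a)
(-868 + v((-1 - 1)²))*y = (-868 + (14 - (-1 - 1)²*(4 + (-1 - 1)²)))*821 = (-868 + (14 - 1*(-2)²*(4 + (-2)²)))*821 = (-868 + (14 - 1*4*(4 + 4)))*821 = (-868 + (14 - 1*4*8))*821 = (-868 + (14 - 32))*821 = (-868 - 18)*821 = -886*821 = -727406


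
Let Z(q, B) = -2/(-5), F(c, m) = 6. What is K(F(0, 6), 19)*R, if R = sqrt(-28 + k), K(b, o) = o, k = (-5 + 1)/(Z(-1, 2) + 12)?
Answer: 19*I*sqrt(27218)/31 ≈ 101.12*I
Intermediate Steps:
Z(q, B) = 2/5 (Z(q, B) = -2*(-1/5) = 2/5)
k = -10/31 (k = (-5 + 1)/(2/5 + 12) = -4/62/5 = -4*5/62 = -10/31 ≈ -0.32258)
R = I*sqrt(27218)/31 (R = sqrt(-28 - 10/31) = sqrt(-878/31) = I*sqrt(27218)/31 ≈ 5.3219*I)
K(F(0, 6), 19)*R = 19*(I*sqrt(27218)/31) = 19*I*sqrt(27218)/31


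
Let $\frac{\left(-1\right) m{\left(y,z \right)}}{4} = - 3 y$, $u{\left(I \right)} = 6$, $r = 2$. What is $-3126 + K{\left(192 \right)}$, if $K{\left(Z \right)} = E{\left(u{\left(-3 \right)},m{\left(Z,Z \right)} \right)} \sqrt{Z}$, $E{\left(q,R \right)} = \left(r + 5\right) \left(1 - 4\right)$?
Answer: $-3126 - 168 \sqrt{3} \approx -3417.0$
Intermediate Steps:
$m{\left(y,z \right)} = 12 y$ ($m{\left(y,z \right)} = - 4 \left(- 3 y\right) = 12 y$)
$E{\left(q,R \right)} = -21$ ($E{\left(q,R \right)} = \left(2 + 5\right) \left(1 - 4\right) = 7 \left(-3\right) = -21$)
$K{\left(Z \right)} = - 21 \sqrt{Z}$
$-3126 + K{\left(192 \right)} = -3126 - 21 \sqrt{192} = -3126 - 21 \cdot 8 \sqrt{3} = -3126 - 168 \sqrt{3}$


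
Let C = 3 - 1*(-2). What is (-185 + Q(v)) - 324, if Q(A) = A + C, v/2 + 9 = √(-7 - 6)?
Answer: -522 + 2*I*√13 ≈ -522.0 + 7.2111*I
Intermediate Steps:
C = 5 (C = 3 + 2 = 5)
v = -18 + 2*I*√13 (v = -18 + 2*√(-7 - 6) = -18 + 2*√(-13) = -18 + 2*(I*√13) = -18 + 2*I*√13 ≈ -18.0 + 7.2111*I)
Q(A) = 5 + A (Q(A) = A + 5 = 5 + A)
(-185 + Q(v)) - 324 = (-185 + (5 + (-18 + 2*I*√13))) - 324 = (-185 + (-13 + 2*I*√13)) - 324 = (-198 + 2*I*√13) - 324 = -522 + 2*I*√13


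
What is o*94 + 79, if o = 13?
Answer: 1301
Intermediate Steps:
o*94 + 79 = 13*94 + 79 = 1222 + 79 = 1301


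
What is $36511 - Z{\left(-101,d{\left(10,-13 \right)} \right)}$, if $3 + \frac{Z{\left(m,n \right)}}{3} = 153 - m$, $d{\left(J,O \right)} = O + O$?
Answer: $35758$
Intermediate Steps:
$d{\left(J,O \right)} = 2 O$
$Z{\left(m,n \right)} = 450 - 3 m$ ($Z{\left(m,n \right)} = -9 + 3 \left(153 - m\right) = -9 - \left(-459 + 3 m\right) = 450 - 3 m$)
$36511 - Z{\left(-101,d{\left(10,-13 \right)} \right)} = 36511 - \left(450 - -303\right) = 36511 - \left(450 + 303\right) = 36511 - 753 = 35758$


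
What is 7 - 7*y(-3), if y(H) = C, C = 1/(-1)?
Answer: 14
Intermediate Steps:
C = -1 (C = 1*(-1) = -1)
y(H) = -1
7 - 7*y(-3) = 7 - 7*(-1) = 7 + 7 = 14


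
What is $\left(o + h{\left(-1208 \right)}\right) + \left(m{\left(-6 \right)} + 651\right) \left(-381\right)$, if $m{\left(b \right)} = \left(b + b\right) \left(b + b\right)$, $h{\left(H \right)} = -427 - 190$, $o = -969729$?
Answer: $-1273241$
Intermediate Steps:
$h{\left(H \right)} = -617$
$m{\left(b \right)} = 4 b^{2}$ ($m{\left(b \right)} = 2 b 2 b = 4 b^{2}$)
$\left(o + h{\left(-1208 \right)}\right) + \left(m{\left(-6 \right)} + 651\right) \left(-381\right) = \left(-969729 - 617\right) + \left(4 \left(-6\right)^{2} + 651\right) \left(-381\right) = -970346 + \left(4 \cdot 36 + 651\right) \left(-381\right) = -970346 + \left(144 + 651\right) \left(-381\right) = -970346 + 795 \left(-381\right) = -970346 - 302895 = -1273241$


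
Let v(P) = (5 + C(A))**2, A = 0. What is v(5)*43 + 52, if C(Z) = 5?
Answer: 4352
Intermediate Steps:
v(P) = 100 (v(P) = (5 + 5)**2 = 10**2 = 100)
v(5)*43 + 52 = 100*43 + 52 = 4300 + 52 = 4352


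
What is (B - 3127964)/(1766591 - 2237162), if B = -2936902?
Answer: 2021622/156857 ≈ 12.888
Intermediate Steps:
(B - 3127964)/(1766591 - 2237162) = (-2936902 - 3127964)/(1766591 - 2237162) = -6064866/(-470571) = -6064866*(-1/470571) = 2021622/156857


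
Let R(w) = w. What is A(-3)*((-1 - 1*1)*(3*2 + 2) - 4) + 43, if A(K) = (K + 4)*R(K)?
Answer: 103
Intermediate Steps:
A(K) = K*(4 + K) (A(K) = (K + 4)*K = (4 + K)*K = K*(4 + K))
A(-3)*((-1 - 1*1)*(3*2 + 2) - 4) + 43 = (-3*(4 - 3))*((-1 - 1*1)*(3*2 + 2) - 4) + 43 = (-3*1)*((-1 - 1)*(6 + 2) - 4) + 43 = -3*(-2*8 - 4) + 43 = -3*(-16 - 4) + 43 = -3*(-20) + 43 = 60 + 43 = 103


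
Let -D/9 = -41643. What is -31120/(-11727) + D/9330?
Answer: 1561825583/36470970 ≈ 42.824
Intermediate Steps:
D = 374787 (D = -9*(-41643) = 374787)
-31120/(-11727) + D/9330 = -31120/(-11727) + 374787/9330 = -31120*(-1/11727) + 374787*(1/9330) = 31120/11727 + 124929/3110 = 1561825583/36470970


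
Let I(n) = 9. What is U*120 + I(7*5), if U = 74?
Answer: 8889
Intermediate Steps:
U*120 + I(7*5) = 74*120 + 9 = 8880 + 9 = 8889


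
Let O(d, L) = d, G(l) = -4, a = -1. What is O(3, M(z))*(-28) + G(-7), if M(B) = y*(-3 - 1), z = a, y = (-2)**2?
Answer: -88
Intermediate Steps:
y = 4
z = -1
M(B) = -16 (M(B) = 4*(-3 - 1) = 4*(-4) = -16)
O(3, M(z))*(-28) + G(-7) = 3*(-28) - 4 = -84 - 4 = -88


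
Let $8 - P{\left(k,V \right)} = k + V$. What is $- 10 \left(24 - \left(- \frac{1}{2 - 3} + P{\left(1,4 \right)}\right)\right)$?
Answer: $-200$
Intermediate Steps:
$P{\left(k,V \right)} = 8 - V - k$ ($P{\left(k,V \right)} = 8 - \left(k + V\right) = 8 - \left(V + k\right) = 8 - V - k$)
$- 10 \left(24 - \left(- \frac{1}{2 - 3} + P{\left(1,4 \right)}\right)\right) = - 10 \left(24 - \left(8 - 1 - 4 - \frac{1}{2 - 3}\right)\right) = - 10 \left(24 + \left(- (8 - 4 - 1) + \frac{1}{-1}\right)\right) = - 10 \left(24 - 4\right) = \left(-10\right) 20 = -200$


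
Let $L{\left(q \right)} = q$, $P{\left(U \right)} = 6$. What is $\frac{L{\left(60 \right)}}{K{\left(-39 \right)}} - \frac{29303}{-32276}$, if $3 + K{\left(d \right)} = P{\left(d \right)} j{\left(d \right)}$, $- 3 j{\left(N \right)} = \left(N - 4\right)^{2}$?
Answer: $\frac{106513843}{119453476} \approx 0.89168$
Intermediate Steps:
$j{\left(N \right)} = - \frac{\left(-4 + N\right)^{2}}{3}$ ($j{\left(N \right)} = - \frac{\left(N - 4\right)^{2}}{3} = - \frac{\left(-4 + N\right)^{2}}{3}$)
$K{\left(d \right)} = -3 - 2 \left(-4 + d\right)^{2}$ ($K{\left(d \right)} = -3 + 6 \left(- \frac{\left(-4 + d\right)^{2}}{3}\right) = -3 - 2 \left(-4 + d\right)^{2}$)
$\frac{L{\left(60 \right)}}{K{\left(-39 \right)}} - \frac{29303}{-32276} = \frac{60}{-3 - 2 \left(-4 - 39\right)^{2}} - \frac{29303}{-32276} = \frac{60}{-3 - 2 \left(-43\right)^{2}} - - \frac{29303}{32276} = \frac{60}{-3 - 3698} + \frac{29303}{32276} = \frac{60}{-3701} + \frac{29303}{32276} = 60 \left(- \frac{1}{3701}\right) + \frac{29303}{32276} = - \frac{60}{3701} + \frac{29303}{32276} = \frac{106513843}{119453476}$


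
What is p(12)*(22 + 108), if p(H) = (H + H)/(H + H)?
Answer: 130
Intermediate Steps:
p(H) = 1 (p(H) = (2*H)/((2*H)) = (2*H)*(1/(2*H)) = 1)
p(12)*(22 + 108) = 1*(22 + 108) = 1*130 = 130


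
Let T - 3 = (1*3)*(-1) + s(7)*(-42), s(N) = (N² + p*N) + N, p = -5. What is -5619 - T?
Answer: -4737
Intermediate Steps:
s(N) = N² - 4*N (s(N) = (N² - 5*N) + N = N² - 4*N)
T = -882 (T = 3 + ((1*3)*(-1) + (7*(-4 + 7))*(-42)) = 3 + (3*(-1) + (7*3)*(-42)) = 3 + (-3 + 21*(-42)) = 3 + (-3 - 882) = 3 - 885 = -882)
-5619 - T = -5619 - 1*(-882) = -5619 + 882 = -4737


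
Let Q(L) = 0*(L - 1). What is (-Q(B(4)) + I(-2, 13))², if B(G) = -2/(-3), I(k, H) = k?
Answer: 4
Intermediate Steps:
B(G) = ⅔ (B(G) = -2*(-⅓) = ⅔)
Q(L) = 0 (Q(L) = 0*(-1 + L) = 0)
(-Q(B(4)) + I(-2, 13))² = (-1*0 - 2)² = (0 - 2)² = (-2)² = 4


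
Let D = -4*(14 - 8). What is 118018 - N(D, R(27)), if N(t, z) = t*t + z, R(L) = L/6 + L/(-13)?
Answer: 3053429/26 ≈ 1.1744e+5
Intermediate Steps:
R(L) = 7*L/78 (R(L) = L*(1/6) + L*(-1/13) = L/6 - L/13 = 7*L/78)
D = -24 (D = -4*6 = -24)
N(t, z) = z + t**2 (N(t, z) = t**2 + z = z + t**2)
118018 - N(D, R(27)) = 118018 - ((7/78)*27 + (-24)**2) = 118018 - (63/26 + 576) = 118018 - 1*15039/26 = 118018 - 15039/26 = 3053429/26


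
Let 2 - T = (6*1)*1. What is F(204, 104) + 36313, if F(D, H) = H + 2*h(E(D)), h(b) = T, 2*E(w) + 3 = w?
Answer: 36409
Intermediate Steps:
E(w) = -3/2 + w/2
T = -4 (T = 2 - 6*1 = 2 - 6 = -4)
h(b) = -4
F(D, H) = -8 + H (F(D, H) = H + 2*(-4) = H - 8 = -8 + H)
F(204, 104) + 36313 = (-8 + 104) + 36313 = 96 + 36313 = 36409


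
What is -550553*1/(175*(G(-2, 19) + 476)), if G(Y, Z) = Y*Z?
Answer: -550553/76650 ≈ -7.1827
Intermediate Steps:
-550553*1/(175*(G(-2, 19) + 476)) = -550553*1/(175*(-2*19 + 476)) = -550553*1/(175*(-38 + 476)) = -550553/(175*438) = -550553/76650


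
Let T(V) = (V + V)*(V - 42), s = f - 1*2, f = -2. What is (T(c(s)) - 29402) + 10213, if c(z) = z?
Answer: -18821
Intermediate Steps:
s = -4 (s = -2 - 1*2 = -2 - 2 = -4)
T(V) = 2*V*(-42 + V) (T(V) = (2*V)*(-42 + V) = 2*V*(-42 + V))
(T(c(s)) - 29402) + 10213 = (2*(-4)*(-42 - 4) - 29402) + 10213 = (2*(-4)*(-46) - 29402) + 10213 = (368 - 29402) + 10213 = -29034 + 10213 = -18821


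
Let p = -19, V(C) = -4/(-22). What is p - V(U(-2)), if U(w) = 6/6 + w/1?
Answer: -211/11 ≈ -19.182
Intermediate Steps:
U(w) = 1 + w (U(w) = 6*(⅙) + w*1 = 1 + w)
V(C) = 2/11 (V(C) = -4*(-1/22) = 2/11)
p - V(U(-2)) = -19 - 1*2/11 = -19 - 2/11 = -211/11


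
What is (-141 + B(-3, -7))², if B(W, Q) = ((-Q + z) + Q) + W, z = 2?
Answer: 20164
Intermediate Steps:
B(W, Q) = 2 + W (B(W, Q) = ((-Q + 2) + Q) + W = ((2 - Q) + Q) + W = 2 + W)
(-141 + B(-3, -7))² = (-141 + (2 - 3))² = (-141 - 1)² = (-142)² = 20164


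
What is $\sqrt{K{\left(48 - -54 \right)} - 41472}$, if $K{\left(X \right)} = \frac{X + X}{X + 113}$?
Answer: $\frac{2 i \sqrt{479249835}}{215} \approx 203.64 i$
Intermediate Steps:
$K{\left(X \right)} = \frac{2 X}{113 + X}$
$\sqrt{K{\left(48 - -54 \right)} - 41472} = \sqrt{\frac{2 \left(48 - -54\right)}{113 + \left(48 - -54\right)} - 41472} = \sqrt{\frac{2 \left(48 + 54\right)}{113 + \left(48 + 54\right)} - 41472} = \sqrt{2 \cdot 102 \frac{1}{113 + 102} - 41472} = \sqrt{2 \cdot 102 \cdot \frac{1}{215} - 41472} = \sqrt{\frac{204}{215} - 41472} = \sqrt{- \frac{8916276}{215}} = \frac{2 i \sqrt{479249835}}{215}$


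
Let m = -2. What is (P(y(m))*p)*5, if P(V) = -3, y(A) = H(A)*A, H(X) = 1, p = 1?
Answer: -15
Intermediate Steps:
y(A) = A (y(A) = 1*A = A)
(P(y(m))*p)*5 = -3*1*5 = -3*5 = -15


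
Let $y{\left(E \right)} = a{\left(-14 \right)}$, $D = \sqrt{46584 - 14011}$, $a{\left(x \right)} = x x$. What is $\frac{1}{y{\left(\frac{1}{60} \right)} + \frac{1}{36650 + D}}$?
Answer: $\frac{263265262342}{51599998602433} + \frac{\sqrt{32573}}{51599998602433} \approx 0.005102$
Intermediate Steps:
$a{\left(x \right)} = x^{2}$
$D = \sqrt{32573} \approx 180.48$
$y{\left(E \right)} = 196$ ($y{\left(E \right)} = \left(-14\right)^{2} = 196$)
$\frac{1}{y{\left(\frac{1}{60} \right)} + \frac{1}{36650 + D}} = \frac{1}{196 + \frac{1}{36650 + \sqrt{32573}}}$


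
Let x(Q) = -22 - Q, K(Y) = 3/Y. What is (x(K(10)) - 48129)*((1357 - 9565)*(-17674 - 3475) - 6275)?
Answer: -83583297836821/10 ≈ -8.3583e+12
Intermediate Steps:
(x(K(10)) - 48129)*((1357 - 9565)*(-17674 - 3475) - 6275) = ((-22 - 3/10) - 48129)*((1357 - 9565)*(-17674 - 3475) - 6275) = ((-22 - 3/10) - 48129)*(-8208*(-21149) - 6275) = ((-22 - 1*3/10) - 48129)*(173590992 - 6275) = ((-22 - 3/10) - 48129)*173584717 = (-223/10 - 48129)*173584717 = -481513/10*173584717 = -83583297836821/10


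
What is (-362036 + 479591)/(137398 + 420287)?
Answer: 461/2187 ≈ 0.21079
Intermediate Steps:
(-362036 + 479591)/(137398 + 420287) = 117555/557685 = 117555*(1/557685) = 461/2187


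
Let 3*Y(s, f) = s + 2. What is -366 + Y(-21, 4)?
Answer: -1117/3 ≈ -372.33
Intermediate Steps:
Y(s, f) = ⅔ + s/3 (Y(s, f) = (s + 2)/3 = (2 + s)/3 = ⅔ + s/3)
-366 + Y(-21, 4) = -366 + (⅔ + (⅓)*(-21)) = -366 + (⅔ - 7) = -366 - 19/3 = -1117/3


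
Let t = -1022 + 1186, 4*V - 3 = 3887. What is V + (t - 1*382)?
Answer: 1509/2 ≈ 754.50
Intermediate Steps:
V = 1945/2 (V = 3/4 + (1/4)*3887 = 3/4 + 3887/4 = 1945/2 ≈ 972.50)
t = 164
V + (t - 1*382) = 1945/2 + (164 - 1*382) = 1945/2 + (164 - 382) = 1945/2 - 218 = 1509/2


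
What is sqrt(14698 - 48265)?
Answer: I*sqrt(33567) ≈ 183.21*I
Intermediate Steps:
sqrt(14698 - 48265) = sqrt(-33567) = I*sqrt(33567)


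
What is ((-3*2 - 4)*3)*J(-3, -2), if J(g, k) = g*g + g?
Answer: -180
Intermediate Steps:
J(g, k) = g + g**2 (J(g, k) = g**2 + g = g + g**2)
((-3*2 - 4)*3)*J(-3, -2) = ((-3*2 - 4)*3)*(-3*(1 - 3)) = ((-6 - 4)*3)*(-3*(-2)) = -10*3*6 = -30*6 = -180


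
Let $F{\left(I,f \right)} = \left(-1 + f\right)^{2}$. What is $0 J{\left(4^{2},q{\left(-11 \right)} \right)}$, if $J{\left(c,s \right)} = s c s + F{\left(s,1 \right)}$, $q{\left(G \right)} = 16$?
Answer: $0$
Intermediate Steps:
$J{\left(c,s \right)} = c s^{2}$ ($J{\left(c,s \right)} = s c s + \left(-1 + 1\right)^{2} = c s s + 0^{2} = c s^{2} + 0 = c s^{2}$)
$0 J{\left(4^{2},q{\left(-11 \right)} \right)} = 0 \cdot 4^{2} \cdot 16^{2} = 0 \cdot 16 \cdot 256 = 0 \cdot 4096 = 0$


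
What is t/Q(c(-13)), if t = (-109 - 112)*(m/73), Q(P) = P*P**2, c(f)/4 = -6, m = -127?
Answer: -28067/1009152 ≈ -0.027812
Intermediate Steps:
c(f) = -24 (c(f) = 4*(-6) = -24)
Q(P) = P**3
t = 28067/73 (t = (-109 - 112)*(-127/73) = -(-28067)/73 = -221*(-127/73) = 28067/73 ≈ 384.48)
t/Q(c(-13)) = 28067/(73*((-24)**3)) = (28067/73)/(-13824) = (28067/73)*(-1/13824) = -28067/1009152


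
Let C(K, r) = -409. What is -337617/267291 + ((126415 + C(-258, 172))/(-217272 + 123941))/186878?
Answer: -327143565032614/258997711921991 ≈ -1.2631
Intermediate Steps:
-337617/267291 + ((126415 + C(-258, 172))/(-217272 + 123941))/186878 = -337617/267291 + ((126415 - 409)/(-217272 + 123941))/186878 = -337617*1/267291 + (126006/(-93331))*(1/186878) = -37513/29699 + (126006*(-1/93331))*(1/186878) = -37513/29699 - 126006/93331*1/186878 = -37513/29699 - 63003/8720755309 = -327143565032614/258997711921991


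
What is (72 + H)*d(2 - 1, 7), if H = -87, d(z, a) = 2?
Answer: -30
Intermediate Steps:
(72 + H)*d(2 - 1, 7) = (72 - 87)*2 = -15*2 = -30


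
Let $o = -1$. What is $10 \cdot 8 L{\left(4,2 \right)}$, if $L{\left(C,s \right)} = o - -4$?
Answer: $240$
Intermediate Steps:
$L{\left(C,s \right)} = 3$ ($L{\left(C,s \right)} = -1 - -4 = -1 + 4 = 3$)
$10 \cdot 8 L{\left(4,2 \right)} = 10 \cdot 8 \cdot 3 = 80 \cdot 3 = 240$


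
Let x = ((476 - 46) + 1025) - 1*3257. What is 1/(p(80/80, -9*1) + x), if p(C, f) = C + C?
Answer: -1/1800 ≈ -0.00055556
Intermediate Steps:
p(C, f) = 2*C
x = -1802 (x = (430 + 1025) - 3257 = 1455 - 3257 = -1802)
1/(p(80/80, -9*1) + x) = 1/(2*(80/80) - 1802) = 1/(2*(80*(1/80)) - 1802) = 1/(2*1 - 1802) = 1/(2 - 1802) = 1/(-1800) = -1/1800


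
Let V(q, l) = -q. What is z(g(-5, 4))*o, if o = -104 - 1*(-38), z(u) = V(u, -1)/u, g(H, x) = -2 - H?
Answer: 66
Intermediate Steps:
z(u) = -1 (z(u) = (-u)/u = -1)
o = -66 (o = -104 + 38 = -66)
z(g(-5, 4))*o = -1*(-66) = 66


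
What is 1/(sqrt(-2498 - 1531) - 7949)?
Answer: -7949/63190630 - I*sqrt(4029)/63190630 ≈ -0.00012579 - 1.0045e-6*I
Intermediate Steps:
1/(sqrt(-2498 - 1531) - 7949) = 1/(sqrt(-4029) - 7949) = 1/(I*sqrt(4029) - 7949) = 1/(-7949 + I*sqrt(4029))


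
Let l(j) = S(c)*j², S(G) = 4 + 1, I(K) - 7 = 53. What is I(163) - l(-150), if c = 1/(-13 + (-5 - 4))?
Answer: -112440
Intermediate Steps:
I(K) = 60 (I(K) = 7 + 53 = 60)
c = -1/22 (c = 1/(-13 - 9) = 1/(-22) = -1/22 ≈ -0.045455)
S(G) = 5
l(j) = 5*j²
I(163) - l(-150) = 60 - 5*(-150)² = 60 - 5*22500 = 60 - 1*112500 = 60 - 112500 = -112440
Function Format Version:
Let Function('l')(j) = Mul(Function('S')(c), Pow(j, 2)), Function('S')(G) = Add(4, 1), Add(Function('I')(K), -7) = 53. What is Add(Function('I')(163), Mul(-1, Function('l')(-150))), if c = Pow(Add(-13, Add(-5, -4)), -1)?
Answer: -112440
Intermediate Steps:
Function('I')(K) = 60 (Function('I')(K) = Add(7, 53) = 60)
c = Rational(-1, 22) (c = Pow(Add(-13, -9), -1) = Pow(-22, -1) = Rational(-1, 22) ≈ -0.045455)
Function('S')(G) = 5
Function('l')(j) = Mul(5, Pow(j, 2))
Add(Function('I')(163), Mul(-1, Function('l')(-150))) = Add(60, Mul(-1, Mul(5, Pow(-150, 2)))) = Add(60, Mul(-1, Mul(5, 22500))) = Add(60, Mul(-1, 112500)) = Add(60, -112500) = -112440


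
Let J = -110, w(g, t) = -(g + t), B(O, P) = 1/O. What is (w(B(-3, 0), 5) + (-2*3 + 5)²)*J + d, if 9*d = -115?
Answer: 3515/9 ≈ 390.56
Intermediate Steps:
d = -115/9 (d = (⅑)*(-115) = -115/9 ≈ -12.778)
w(g, t) = -g - t
(w(B(-3, 0), 5) + (-2*3 + 5)²)*J + d = ((-1/(-3) - 1*5) + (-2*3 + 5)²)*(-110) - 115/9 = ((-1*(-⅓) - 5) + (-6 + 5)²)*(-110) - 115/9 = ((⅓ - 5) + (-1)²)*(-110) - 115/9 = (-14/3 + 1)*(-110) - 115/9 = -11/3*(-110) - 115/9 = 1210/3 - 115/9 = 3515/9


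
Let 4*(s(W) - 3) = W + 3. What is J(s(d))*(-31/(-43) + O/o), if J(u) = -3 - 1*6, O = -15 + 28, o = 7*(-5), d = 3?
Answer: -4734/1505 ≈ -3.1455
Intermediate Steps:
s(W) = 15/4 + W/4 (s(W) = 3 + (W + 3)/4 = 3 + (3 + W)/4 = 3 + (¾ + W/4) = 15/4 + W/4)
o = -35
O = 13
J(u) = -9 (J(u) = -3 - 6 = -9)
J(s(d))*(-31/(-43) + O/o) = -9*(-31/(-43) + 13/(-35)) = -9*(-31*(-1/43) + 13*(-1/35)) = -9*(31/43 - 13/35) = -9*526/1505 = -4734/1505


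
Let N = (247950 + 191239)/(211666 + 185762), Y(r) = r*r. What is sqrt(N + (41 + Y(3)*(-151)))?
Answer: I*sqrt(52000564001655)/198714 ≈ 36.289*I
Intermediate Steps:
Y(r) = r**2
N = 439189/397428 ≈ 1.1051
sqrt(N + (41 + Y(3)*(-151))) = sqrt(439189/397428 + (41 + 3**2*(-151))) = sqrt(439189/397428 + (41 + 9*(-151))) = sqrt(439189/397428 + (41 - 1359)) = sqrt(439189/397428 - 1318) = sqrt(-523370915/397428) = I*sqrt(52000564001655)/198714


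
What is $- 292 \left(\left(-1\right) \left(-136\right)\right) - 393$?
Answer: $-40105$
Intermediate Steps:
$- 292 \left(\left(-1\right) \left(-136\right)\right) - 393 = \left(-292\right) 136 - 393 = -39712 - 393 = -40105$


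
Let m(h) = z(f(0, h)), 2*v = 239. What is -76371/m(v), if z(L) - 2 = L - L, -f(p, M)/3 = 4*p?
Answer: -76371/2 ≈ -38186.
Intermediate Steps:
v = 239/2 (v = (½)*239 = 239/2 ≈ 119.50)
f(p, M) = -12*p
z(L) = 2 (z(L) = 2 + (L - L) = 2 + 0 = 2)
m(h) = 2
-76371/m(v) = -76371/2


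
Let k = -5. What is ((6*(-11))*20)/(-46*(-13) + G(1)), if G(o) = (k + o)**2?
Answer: -660/307 ≈ -2.1498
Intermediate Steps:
G(o) = (-5 + o)**2
((6*(-11))*20)/(-46*(-13) + G(1)) = ((6*(-11))*20)/(-46*(-13) + (-5 + 1)**2) = (-66*20)/(598 + (-4)**2) = -1320/(598 + 16) = -1320/614 = -1320*1/614 = -660/307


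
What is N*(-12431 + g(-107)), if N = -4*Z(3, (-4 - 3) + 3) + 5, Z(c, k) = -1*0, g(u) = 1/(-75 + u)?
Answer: -11312215/182 ≈ -62155.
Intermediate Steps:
Z(c, k) = 0
N = 5 (N = -4*0 + 5 = 0 + 5 = 5)
N*(-12431 + g(-107)) = 5*(-12431 + 1/(-75 - 107)) = 5*(-12431 + 1/(-182)) = 5*(-12431 - 1/182) = 5*(-2262443/182) = -11312215/182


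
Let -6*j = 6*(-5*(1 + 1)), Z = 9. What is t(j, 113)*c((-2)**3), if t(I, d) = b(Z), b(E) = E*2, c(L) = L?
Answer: -144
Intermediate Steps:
b(E) = 2*E
j = 10 (j = -(-5)*(1 + 1) = -(-5)*2 = -(-10) = -1/6*(-60) = 10)
t(I, d) = 18 (t(I, d) = 2*9 = 18)
t(j, 113)*c((-2)**3) = 18*(-2)**3 = 18*(-8) = -144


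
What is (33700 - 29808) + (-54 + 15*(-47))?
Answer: 3133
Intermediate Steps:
(33700 - 29808) + (-54 + 15*(-47)) = 3892 + (-54 - 705) = 3892 - 759 = 3133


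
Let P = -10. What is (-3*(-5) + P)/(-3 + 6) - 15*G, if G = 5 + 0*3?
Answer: -220/3 ≈ -73.333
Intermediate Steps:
G = 5 (G = 5 + 0 = 5)
(-3*(-5) + P)/(-3 + 6) - 15*G = (-3*(-5) - 10)/(-3 + 6) - 15*5 = (15 - 10)/3 - 75 = 5*(⅓) - 75 = 5/3 - 75 = -220/3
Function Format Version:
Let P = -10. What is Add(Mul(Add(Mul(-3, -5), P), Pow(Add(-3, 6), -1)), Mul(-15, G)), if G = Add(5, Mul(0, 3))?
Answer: Rational(-220, 3) ≈ -73.333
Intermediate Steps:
G = 5 (G = Add(5, 0) = 5)
Add(Mul(Add(Mul(-3, -5), P), Pow(Add(-3, 6), -1)), Mul(-15, G)) = Add(Mul(Add(Mul(-3, -5), -10), Pow(Add(-3, 6), -1)), Mul(-15, 5)) = Add(Mul(Add(15, -10), Pow(3, -1)), -75) = Add(Mul(5, Rational(1, 3)), -75) = Add(Rational(5, 3), -75) = Rational(-220, 3)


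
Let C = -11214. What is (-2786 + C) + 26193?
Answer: 12193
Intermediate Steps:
(-2786 + C) + 26193 = (-2786 - 11214) + 26193 = -14000 + 26193 = 12193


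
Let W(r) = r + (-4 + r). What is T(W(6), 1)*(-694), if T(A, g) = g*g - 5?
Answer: 2776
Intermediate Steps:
W(r) = -4 + 2*r
T(A, g) = -5 + g² (T(A, g) = g² - 5 = -5 + g²)
T(W(6), 1)*(-694) = (-5 + 1²)*(-694) = (-5 + 1)*(-694) = -4*(-694) = 2776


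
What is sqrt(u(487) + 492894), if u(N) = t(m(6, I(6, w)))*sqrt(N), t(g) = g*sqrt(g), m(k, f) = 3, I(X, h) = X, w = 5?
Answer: sqrt(492894 + 3*sqrt(1461)) ≈ 702.15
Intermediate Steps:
t(g) = g**(3/2)
u(N) = 3*sqrt(3)*sqrt(N) (u(N) = 3**(3/2)*sqrt(N) = (3*sqrt(3))*sqrt(N) = 3*sqrt(3)*sqrt(N))
sqrt(u(487) + 492894) = sqrt(3*sqrt(3)*sqrt(487) + 492894) = sqrt(3*sqrt(1461) + 492894) = sqrt(492894 + 3*sqrt(1461))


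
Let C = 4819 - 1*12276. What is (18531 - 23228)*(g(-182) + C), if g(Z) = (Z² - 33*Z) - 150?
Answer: -148063531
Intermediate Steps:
C = -7457 (C = 4819 - 12276 = -7457)
g(Z) = -150 + Z² - 33*Z
(18531 - 23228)*(g(-182) + C) = (18531 - 23228)*((-150 + (-182)² - 33*(-182)) - 7457) = -4697*((-150 + 33124 + 6006) - 7457) = -4697*(38980 - 7457) = -4697*31523 = -148063531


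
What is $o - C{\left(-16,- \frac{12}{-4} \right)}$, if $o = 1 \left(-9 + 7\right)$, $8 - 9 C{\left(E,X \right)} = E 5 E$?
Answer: $\frac{418}{3} \approx 139.33$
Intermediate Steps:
$C{\left(E,X \right)} = \frac{8}{9} - \frac{5 E^{2}}{9}$ ($C{\left(E,X \right)} = \frac{8}{9} - \frac{E 5 E}{9} = \frac{8}{9} - \frac{5 E E}{9} = \frac{8}{9} - \frac{5 E^{2}}{9}$)
$o = -2$ ($o = 1 \left(-2\right) = -2$)
$o - C{\left(-16,- \frac{12}{-4} \right)} = -2 - \left(\frac{8}{9} - \frac{5 \left(-16\right)^{2}}{9}\right) = -2 - \left(\frac{8}{9} - \frac{1280}{9}\right) = -2 - - \frac{424}{3} = -2 + \frac{424}{3} = \frac{418}{3}$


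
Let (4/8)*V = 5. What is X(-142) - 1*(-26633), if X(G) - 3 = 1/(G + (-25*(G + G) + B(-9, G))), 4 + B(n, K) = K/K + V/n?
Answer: 1667014069/62585 ≈ 26636.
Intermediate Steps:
V = 10 (V = 2*5 = 10)
B(n, K) = -3 + 10/n (B(n, K) = -4 + (K/K + 10/n) = -4 + (1 + 10/n) = -3 + 10/n)
X(G) = 3 + 1/(-37/9 - 49*G) (X(G) = 3 + 1/(G + (-25*(G + G) + (-3 + 10/(-9)))) = 3 + 1/(G + (-50*G + (-3 + 10*(-⅑)))) = 3 + 1/(G + (-50*G + (-3 - 10/9))) = 3 + 1/(G + (-50*G - 37/9)) = 3 + 1/(G + (-37/9 - 50*G)) = 3 + 1/(-37/9 - 49*G))
X(-142) - 1*(-26633) = 3*(34 + 441*(-142))/(37 + 441*(-142)) - 1*(-26633) = 3*(34 - 62622)/(37 - 62622) + 26633 = 3*(-62588)/(-62585) + 26633 = 3*(-1/62585)*(-62588) + 26633 = 187764/62585 + 26633 = 1667014069/62585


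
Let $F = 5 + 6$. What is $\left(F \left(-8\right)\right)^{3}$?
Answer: $-681472$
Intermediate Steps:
$F = 11$
$\left(F \left(-8\right)\right)^{3} = \left(11 \left(-8\right)\right)^{3} = \left(-88\right)^{3} = -681472$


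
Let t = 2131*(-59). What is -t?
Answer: 125729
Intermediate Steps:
t = -125729
-t = -1*(-125729) = 125729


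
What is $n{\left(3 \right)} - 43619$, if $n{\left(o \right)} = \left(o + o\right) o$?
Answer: $-43601$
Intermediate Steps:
$n{\left(o \right)} = 2 o^{2}$ ($n{\left(o \right)} = 2 o o = 2 o^{2}$)
$n{\left(3 \right)} - 43619 = 2 \cdot 3^{2} - 43619 = 2 \cdot 9 - 43619 = 18 - 43619 = -43601$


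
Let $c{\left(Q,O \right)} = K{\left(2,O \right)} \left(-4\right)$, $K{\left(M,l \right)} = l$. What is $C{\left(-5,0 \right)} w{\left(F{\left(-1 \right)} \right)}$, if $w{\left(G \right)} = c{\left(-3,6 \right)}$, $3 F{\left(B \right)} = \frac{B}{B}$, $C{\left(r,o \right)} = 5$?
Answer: $-120$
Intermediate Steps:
$F{\left(B \right)} = \frac{1}{3}$ ($F{\left(B \right)} = \frac{B \frac{1}{B}}{3} = \frac{1}{3} \cdot 1 = \frac{1}{3}$)
$c{\left(Q,O \right)} = - 4 O$ ($c{\left(Q,O \right)} = O \left(-4\right) = - 4 O$)
$w{\left(G \right)} = -24$ ($w{\left(G \right)} = \left(-4\right) 6 = -24$)
$C{\left(-5,0 \right)} w{\left(F{\left(-1 \right)} \right)} = 5 \left(-24\right) = -120$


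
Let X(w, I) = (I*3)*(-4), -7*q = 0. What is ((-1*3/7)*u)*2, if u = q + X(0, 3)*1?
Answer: 216/7 ≈ 30.857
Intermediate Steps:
q = 0 (q = -⅐*0 = 0)
X(w, I) = -12*I (X(w, I) = (3*I)*(-4) = -12*I)
u = -36 (u = 0 - 12*3*1 = 0 - 36*1 = 0 - 36 = -36)
((-1*3/7)*u)*2 = ((-1*3/7)*(-36))*2 = (-3*⅐*(-36))*2 = -3/7*(-36)*2 = (108/7)*2 = 216/7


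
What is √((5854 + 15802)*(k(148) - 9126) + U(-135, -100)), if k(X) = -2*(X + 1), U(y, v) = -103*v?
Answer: 2*I*√51018961 ≈ 14286.0*I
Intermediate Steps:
k(X) = -2 - 2*X (k(X) = -2*(1 + X) = -2 - 2*X)
√((5854 + 15802)*(k(148) - 9126) + U(-135, -100)) = √((5854 + 15802)*((-2 - 2*148) - 9126) - 103*(-100)) = √(21656*((-2 - 296) - 9126) + 10300) = √(21656*(-298 - 9126) + 10300) = √(21656*(-9424) + 10300) = √(-204086144 + 10300) = √(-204075844) = 2*I*√51018961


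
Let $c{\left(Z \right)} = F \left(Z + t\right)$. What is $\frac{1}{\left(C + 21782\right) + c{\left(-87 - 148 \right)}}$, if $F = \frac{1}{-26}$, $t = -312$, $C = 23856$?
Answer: $\frac{26}{1187135} \approx 2.1901 \cdot 10^{-5}$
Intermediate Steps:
$F = - \frac{1}{26} \approx -0.038462$
$c{\left(Z \right)} = 12 - \frac{Z}{26}$ ($c{\left(Z \right)} = - \frac{Z - 312}{26} = - \frac{-312 + Z}{26} = 12 - \frac{Z}{26}$)
$\frac{1}{\left(C + 21782\right) + c{\left(-87 - 148 \right)}} = \frac{1}{\left(23856 + 21782\right) + \left(12 - \frac{-87 - 148}{26}\right)} = \frac{1}{45638 + \left(12 - \frac{-87 - 148}{26}\right)} = \frac{1}{45638 + \left(12 - - \frac{235}{26}\right)} = \frac{1}{45638 + \left(12 + \frac{235}{26}\right)} = \frac{1}{45638 + \frac{547}{26}} = \frac{1}{\frac{1187135}{26}} = \frac{26}{1187135}$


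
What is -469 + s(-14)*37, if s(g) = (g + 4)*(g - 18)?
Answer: 11371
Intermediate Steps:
s(g) = (-18 + g)*(4 + g) (s(g) = (4 + g)*(-18 + g) = (-18 + g)*(4 + g))
-469 + s(-14)*37 = -469 + (-72 + (-14)² - 14*(-14))*37 = -469 + (-72 + 196 + 196)*37 = -469 + 320*37 = -469 + 11840 = 11371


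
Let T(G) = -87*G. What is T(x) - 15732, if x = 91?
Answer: -23649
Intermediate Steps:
T(x) - 15732 = -87*91 - 15732 = -7917 - 15732 = -23649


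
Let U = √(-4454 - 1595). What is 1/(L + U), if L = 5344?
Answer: 5344/28564385 - I*√6049/28564385 ≈ 0.00018709 - 2.7228e-6*I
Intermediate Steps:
U = I*√6049 (U = √(-6049) = I*√6049 ≈ 77.775*I)
1/(L + U) = 1/(5344 + I*√6049)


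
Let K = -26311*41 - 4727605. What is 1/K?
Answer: -1/5806356 ≈ -1.7223e-7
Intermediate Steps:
K = -5806356 (K = -1078751 - 4727605 = -5806356)
1/K = 1/(-5806356) = -1/5806356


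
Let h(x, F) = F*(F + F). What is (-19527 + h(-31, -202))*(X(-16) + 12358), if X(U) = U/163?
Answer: 125052117378/163 ≈ 7.6719e+8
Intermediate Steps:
X(U) = U/163 (X(U) = U*(1/163) = U/163)
h(x, F) = 2*F² (h(x, F) = F*(2*F) = 2*F²)
(-19527 + h(-31, -202))*(X(-16) + 12358) = (-19527 + 2*(-202)²)*((1/163)*(-16) + 12358) = (-19527 + 2*40804)*(-16/163 + 12358) = (-19527 + 81608)*(2014338/163) = 62081*(2014338/163) = 125052117378/163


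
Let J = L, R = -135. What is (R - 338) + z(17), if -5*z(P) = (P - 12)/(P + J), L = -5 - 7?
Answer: -2366/5 ≈ -473.20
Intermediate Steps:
L = -12
J = -12
z(P) = -⅕ (z(P) = -(P - 12)/(5*(P - 12)) = -(-12 + P)/(5*(-12 + P)) = -⅕*1 = -⅕)
(R - 338) + z(17) = (-135 - 338) - ⅕ = -473 - ⅕ = -2366/5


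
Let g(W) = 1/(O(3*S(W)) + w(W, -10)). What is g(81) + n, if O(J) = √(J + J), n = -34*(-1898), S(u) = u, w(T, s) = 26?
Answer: 6130553/95 - 9*√6/190 ≈ 64532.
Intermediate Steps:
n = 64532
O(J) = √2*√J (O(J) = √(2*J) = √2*√J)
g(W) = 1/(26 + √6*√W) (g(W) = 1/(√2*√(3*W) + 26) = 1/(√2*(√3*√W) + 26) = 1/(√6*√W + 26) = 1/(26 + √6*√W))
g(81) + n = 1/(26 + √6*√81) + 64532 = 1/(26 + √6*9) + 64532 = 1/(26 + 9*√6) + 64532 = 64532 + 1/(26 + 9*√6)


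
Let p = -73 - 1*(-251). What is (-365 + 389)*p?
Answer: 4272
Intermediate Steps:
p = 178 (p = -73 + 251 = 178)
(-365 + 389)*p = (-365 + 389)*178 = 24*178 = 4272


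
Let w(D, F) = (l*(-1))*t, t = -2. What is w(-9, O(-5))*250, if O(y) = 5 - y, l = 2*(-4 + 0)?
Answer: -4000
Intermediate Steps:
l = -8 (l = 2*(-4) = -8)
w(D, F) = -16 (w(D, F) = -8*(-1)*(-2) = 8*(-2) = -16)
w(-9, O(-5))*250 = -16*250 = -4000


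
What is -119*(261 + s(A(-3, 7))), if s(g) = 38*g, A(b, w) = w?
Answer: -62713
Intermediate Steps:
-119*(261 + s(A(-3, 7))) = -119*(261 + 38*7) = -119*(261 + 266) = -119*527 = -62713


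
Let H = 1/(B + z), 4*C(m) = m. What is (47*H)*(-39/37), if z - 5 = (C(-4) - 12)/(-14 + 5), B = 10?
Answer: -16497/5476 ≈ -3.0126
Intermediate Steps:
C(m) = m/4
z = 58/9 (z = 5 + ((¼)*(-4) - 12)/(-14 + 5) = 5 + (-1 - 12)/(-9) = 5 - 13*(-⅑) = 5 + 13/9 = 58/9 ≈ 6.4444)
H = 9/148 (H = 1/(10 + 58/9) = 1/(148/9) = 9/148 ≈ 0.060811)
(47*H)*(-39/37) = (47*(9/148))*(-39/37) = 423*(-39*1/37)/148 = (423/148)*(-39/37) = -16497/5476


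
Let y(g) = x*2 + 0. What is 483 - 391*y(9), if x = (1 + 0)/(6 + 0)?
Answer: 1058/3 ≈ 352.67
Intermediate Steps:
x = ⅙ (x = 1/6 = 1*(⅙) = ⅙ ≈ 0.16667)
y(g) = ⅓ (y(g) = (⅙)*2 + 0 = ⅓ + 0 = ⅓)
483 - 391*y(9) = 483 - 391*⅓ = 483 - 391/3 = 1058/3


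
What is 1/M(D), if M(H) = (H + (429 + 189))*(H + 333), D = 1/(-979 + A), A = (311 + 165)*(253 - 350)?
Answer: 2223216801/457524633504394 ≈ 4.8592e-6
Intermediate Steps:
A = -46172 (A = 476*(-97) = -46172)
D = -1/47151 (D = 1/(-979 - 46172) = 1/(-47151) = -1/47151 ≈ -2.1208e-5)
M(H) = (333 + H)*(618 + H) (M(H) = (H + 618)*(333 + H) = (618 + H)*(333 + H) = (333 + H)*(618 + H))
1/M(D) = 1/(205794 + (-1/47151)**2 + 951*(-1/47151)) = 1/(205794 + 1/2223216801 - 317/15717) = 1/(457524633504394/2223216801) = 2223216801/457524633504394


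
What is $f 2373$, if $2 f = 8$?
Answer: $9492$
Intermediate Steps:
$f = 4$ ($f = \frac{1}{2} \cdot 8 = 4$)
$f 2373 = 4 \cdot 2373 = 9492$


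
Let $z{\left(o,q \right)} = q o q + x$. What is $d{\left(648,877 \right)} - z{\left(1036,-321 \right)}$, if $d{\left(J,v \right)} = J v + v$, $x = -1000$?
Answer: $-106180303$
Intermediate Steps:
$d{\left(J,v \right)} = v + J v$
$z{\left(o,q \right)} = -1000 + o q^{2}$ ($z{\left(o,q \right)} = q o q - 1000 = o q q - 1000 = o q^{2} - 1000 = -1000 + o q^{2}$)
$d{\left(648,877 \right)} - z{\left(1036,-321 \right)} = 877 \left(1 + 648\right) - \left(-1000 + 1036 \left(-321\right)^{2}\right) = 877 \cdot 649 - \left(-1000 + 1036 \cdot 103041\right) = 569173 - \left(-1000 + 106750476\right) = 569173 - 106749476 = -106180303$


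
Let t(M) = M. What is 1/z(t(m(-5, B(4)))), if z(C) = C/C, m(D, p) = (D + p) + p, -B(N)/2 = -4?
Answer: 1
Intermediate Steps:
B(N) = 8 (B(N) = -2*(-4) = 8)
m(D, p) = D + 2*p
z(C) = 1
1/z(t(m(-5, B(4)))) = 1/1 = 1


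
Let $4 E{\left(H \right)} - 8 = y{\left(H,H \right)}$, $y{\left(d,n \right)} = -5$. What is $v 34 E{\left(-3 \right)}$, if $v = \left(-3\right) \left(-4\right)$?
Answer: $306$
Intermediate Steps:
$v = 12$
$E{\left(H \right)} = \frac{3}{4}$ ($E{\left(H \right)} = 2 + \frac{1}{4} \left(-5\right) = 2 - \frac{5}{4} = \frac{3}{4}$)
$v 34 E{\left(-3 \right)} = 12 \cdot 34 \cdot \frac{3}{4} = 408 \cdot \frac{3}{4} = 306$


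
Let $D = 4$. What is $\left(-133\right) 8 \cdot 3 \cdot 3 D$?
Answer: $-38304$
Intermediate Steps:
$\left(-133\right) 8 \cdot 3 \cdot 3 D = \left(-133\right) 8 \cdot 3 \cdot 3 \cdot 4 = - 1064 \cdot 9 \cdot 4 = \left(-1064\right) 36 = -38304$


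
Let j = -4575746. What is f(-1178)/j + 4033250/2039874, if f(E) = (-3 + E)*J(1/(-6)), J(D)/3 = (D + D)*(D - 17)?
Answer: 6165494539999/3111315098668 ≈ 1.9816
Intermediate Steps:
J(D) = 6*D*(-17 + D) (J(D) = 3*((D + D)*(D - 17)) = 3*((2*D)*(-17 + D)) = 3*(2*D*(-17 + D)) = 6*D*(-17 + D))
f(E) = -103/2 + 103*E/6 (f(E) = (-3 + E)*(6*(-17 + 1/(-6))/(-6)) = (-3 + E)*(6*(-1/6)*(-17 - 1/6)) = (-3 + E)*(6*(-1/6)*(-103/6)) = (-3 + E)*(103/6) = -103/2 + 103*E/6)
f(-1178)/j + 4033250/2039874 = (-103/2 + (103/6)*(-1178))/(-4575746) + 4033250/2039874 = (-103/2 - 60667/3)*(-1/4575746) + 4033250*(1/2039874) = -121643/6*(-1/4575746) + 2016625/1019937 = 121643/27454476 + 2016625/1019937 = 6165494539999/3111315098668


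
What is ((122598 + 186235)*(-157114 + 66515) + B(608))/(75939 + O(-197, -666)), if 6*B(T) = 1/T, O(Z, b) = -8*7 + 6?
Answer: -102070897607615/276843072 ≈ -3.6870e+5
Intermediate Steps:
O(Z, b) = -50 (O(Z, b) = -56 + 6 = -50)
B(T) = 1/(6*T)
((122598 + 186235)*(-157114 + 66515) + B(608))/(75939 + O(-197, -666)) = ((122598 + 186235)*(-157114 + 66515) + (⅙)/608)/(75939 - 50) = (308833*(-90599) + (⅙)*(1/608))/75889 = (-27979960967 + 1/3648)*(1/75889) = -102070897607615/3648*1/75889 = -102070897607615/276843072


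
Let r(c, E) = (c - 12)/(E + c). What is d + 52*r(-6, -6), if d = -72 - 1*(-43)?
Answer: 49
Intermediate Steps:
r(c, E) = (-12 + c)/(E + c)
d = -29 (d = -72 + 43 = -29)
d + 52*r(-6, -6) = -29 + 52*((-12 - 6)/(-6 - 6)) = -29 + 52*(-18/(-12)) = -29 + 52*(-1/12*(-18)) = -29 + 52*(3/2) = -29 + 78 = 49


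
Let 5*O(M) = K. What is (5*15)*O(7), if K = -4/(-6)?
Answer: 10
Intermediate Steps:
K = ⅔ (K = -4*(-⅙) = ⅔ ≈ 0.66667)
O(M) = 2/15 (O(M) = (⅕)*(⅔) = 2/15)
(5*15)*O(7) = (5*15)*(2/15) = 75*(2/15) = 10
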